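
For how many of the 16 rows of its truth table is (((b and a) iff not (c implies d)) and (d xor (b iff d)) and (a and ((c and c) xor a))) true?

a | b | c | d || (b and a) | (c implies d) | not (c implies d) | (b iff d) | (d xor (b iff d)) | (c and c) | ((c and c) xor a) | (a and ((c and c) xor a)) | φ
1 | 1 | 1 | 1 ||     1     |       1       |         0         |     1     |         0         |     1     |         0         |             0             | 0
1 | 1 | 1 | 0 ||     1     |       0       |         1         |     0     |         0         |     1     |         0         |             0             | 0
1 | 1 | 0 | 1 ||     1     |       1       |         0         |     1     |         0         |     0     |         1         |             1             | 0
1 | 1 | 0 | 0 ||     1     |       1       |         0         |     0     |         0         |     0     |         1         |             1             | 0
1 | 0 | 1 | 1 ||     0     |       1       |         0         |     0     |         1         |     1     |         0         |             0             | 0
1 | 0 | 1 | 0 ||     0     |       0       |         1         |     1     |         1         |     1     |         0         |             0             | 0
1 | 0 | 0 | 1 ||     0     |       1       |         0         |     0     |         1         |     0     |         1         |             1             | 1
1 | 0 | 0 | 0 ||     0     |       1       |         0         |     1     |         1         |     0     |         1         |             1             | 1
0 | 1 | 1 | 1 ||     0     |       1       |         0         |     1     |         0         |     1     |         1         |             0             | 0
0 | 1 | 1 | 0 ||     0     |       0       |         1         |     0     |         0         |     1     |         1         |             0             | 0
0 | 1 | 0 | 1 ||     0     |       1       |         0         |     1     |         0         |     0     |         0         |             0             | 0
0 | 1 | 0 | 0 ||     0     |       1       |         0         |     0     |         0         |     0     |         0         |             0             | 0
0 | 0 | 1 | 1 ||     0     |       1       |         0         |     0     |         1         |     1     |         1         |             0             | 0
0 | 0 | 1 | 0 ||     0     |       0       |         1         |     1     |         1         |     1     |         1         |             0             | 0
0 | 0 | 0 | 1 ||     0     |       1       |         0         |     0     |         1         |     0     |         0         |             0             | 0
0 | 0 | 0 | 0 ||     0     |       1       |         0         |     1     |         1         |     0     |         0         |             0             | 0
The formula is true on 2 of the 16 rows.

2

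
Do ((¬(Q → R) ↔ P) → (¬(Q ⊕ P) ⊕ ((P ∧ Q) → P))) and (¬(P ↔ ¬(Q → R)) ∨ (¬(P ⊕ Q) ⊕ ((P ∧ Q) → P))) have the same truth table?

P | Q | R || φ | ψ
F | F | F || F | F
F | F | T || F | F
F | T | F || T | T
F | T | T || T | T
T | F | F || T | T
T | F | T || T | T
T | T | F || F | F
T | T | T || T | T
The columns for φ and ψ agree on every row, so they are logically equivalent.

equivalent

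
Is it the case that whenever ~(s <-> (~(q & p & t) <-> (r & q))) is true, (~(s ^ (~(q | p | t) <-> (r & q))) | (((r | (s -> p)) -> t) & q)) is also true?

no

p  q  r  s  t  |  φ  ψ
1  1  1  1  1  |  1  1
1  1  1  1  0  |  0  0
1  1  1  0  1  |  0  1
1  1  1  0  0  |  1  1
1  1  0  1  1  |  0  1
1  1  0  1  0  |  1  1
1  1  0  0  1  |  1  1
1  1  0  0  0  |  0  0
1  0  1  1  1  |  1  1
1  0  1  1  0  |  1  1
1  0  1  0  1  |  0  0
1  0  1  0  0  |  0  0
1  0  0  1  1  |  1  1
1  0  0  1  0  |  1  1
1  0  0  0  1  |  0  0
1  0  0  0  0  |  0  0
0  1  1  1  1  |  0  1
0  1  1  1  0  |  0  0
0  1  1  0  1  |  1  1
0  1  1  0  0  |  1  1
0  1  0  1  1  |  1  1
0  1  0  1  0  |  1  1
0  1  0  0  1  |  0  1
0  1  0  0  0  |  0  0
0  0  1  1  1  |  1  1
0  0  1  1  0  |  1  0
0  0  1  0  1  |  0  0
0  0  1  0  0  |  0  1
0  0  0  1  1  |  1  1
0  0  0  1  0  |  1  0
0  0  0  0  1  |  0  0
0  0  0  0  0  |  0  1
At p=0, q=0, r=1, s=1, t=0 we have φ true but ψ false, so φ does not entail ψ.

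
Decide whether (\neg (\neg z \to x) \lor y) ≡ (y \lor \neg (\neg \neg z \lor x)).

equivalent

x | y | z | φ | ψ
- | - | - | - | -
0 | 0 | 0 | 1 | 1
0 | 0 | 1 | 0 | 0
0 | 1 | 0 | 1 | 1
0 | 1 | 1 | 1 | 1
1 | 0 | 0 | 0 | 0
1 | 0 | 1 | 0 | 0
1 | 1 | 0 | 1 | 1
1 | 1 | 1 | 1 | 1
The columns for φ and ψ agree on every row, so they are logically equivalent.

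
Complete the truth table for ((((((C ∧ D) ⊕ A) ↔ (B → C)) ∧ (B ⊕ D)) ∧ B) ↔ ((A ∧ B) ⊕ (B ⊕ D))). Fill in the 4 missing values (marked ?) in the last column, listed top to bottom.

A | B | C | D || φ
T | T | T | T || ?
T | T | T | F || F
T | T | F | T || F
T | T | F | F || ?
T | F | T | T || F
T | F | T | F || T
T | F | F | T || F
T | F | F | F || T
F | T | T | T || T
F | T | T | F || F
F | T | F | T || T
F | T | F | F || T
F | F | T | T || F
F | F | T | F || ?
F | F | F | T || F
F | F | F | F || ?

F, T, T, T

Row A=T, B=T, C=T, D=T: (((((C ∧ D) ⊕ A) ↔ (B → C)) ∧ (B ⊕ D)) ∧ B) = F, ((A ∧ B) ⊕ (B ⊕ D)) = T, so the formula = F.
Row A=T, B=T, C=F, D=F: (((((C ∧ D) ⊕ A) ↔ (B → C)) ∧ (B ⊕ D)) ∧ B) = F, ((A ∧ B) ⊕ (B ⊕ D)) = F, so the formula = T.
Row A=F, B=F, C=T, D=F: (((((C ∧ D) ⊕ A) ↔ (B → C)) ∧ (B ⊕ D)) ∧ B) = F, ((A ∧ B) ⊕ (B ⊕ D)) = F, so the formula = T.
Row A=F, B=F, C=F, D=F: (((((C ∧ D) ⊕ A) ↔ (B → C)) ∧ (B ⊕ D)) ∧ B) = F, ((A ∧ B) ⊕ (B ⊕ D)) = F, so the formula = T.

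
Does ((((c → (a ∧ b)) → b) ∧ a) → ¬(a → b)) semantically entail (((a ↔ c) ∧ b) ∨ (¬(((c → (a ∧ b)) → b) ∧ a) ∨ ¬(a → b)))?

yes

a  b  c  |  φ  ψ
F  F  F  |  T  T
F  F  T  |  T  T
F  T  F  |  T  T
F  T  T  |  T  T
T  F  F  |  T  T
T  F  T  |  T  T
T  T  F  |  F  F
T  T  T  |  F  T
In every row where φ is true, ψ is also true, so φ ⊨ ψ.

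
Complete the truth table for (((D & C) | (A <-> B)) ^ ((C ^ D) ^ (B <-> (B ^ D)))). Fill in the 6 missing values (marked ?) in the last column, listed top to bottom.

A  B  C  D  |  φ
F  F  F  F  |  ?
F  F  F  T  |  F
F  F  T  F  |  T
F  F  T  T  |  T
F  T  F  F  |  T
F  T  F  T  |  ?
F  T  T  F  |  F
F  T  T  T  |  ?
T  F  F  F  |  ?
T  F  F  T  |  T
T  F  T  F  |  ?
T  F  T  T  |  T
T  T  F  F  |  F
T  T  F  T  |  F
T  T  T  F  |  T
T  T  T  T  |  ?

Row A=F, B=F, C=F, D=F: ((D & C) | (A <-> B)) = T, ((C ^ D) ^ (B <-> (B ^ D))) = T, so the formula = F.
Row A=F, B=T, C=F, D=T: ((D & C) | (A <-> B)) = F, ((C ^ D) ^ (B <-> (B ^ D))) = T, so the formula = T.
Row A=F, B=T, C=T, D=T: ((D & C) | (A <-> B)) = T, ((C ^ D) ^ (B <-> (B ^ D))) = F, so the formula = T.
Row A=T, B=F, C=F, D=F: ((D & C) | (A <-> B)) = F, ((C ^ D) ^ (B <-> (B ^ D))) = T, so the formula = T.
Row A=T, B=F, C=T, D=F: ((D & C) | (A <-> B)) = F, ((C ^ D) ^ (B <-> (B ^ D))) = F, so the formula = F.
Row A=T, B=T, C=T, D=T: ((D & C) | (A <-> B)) = T, ((C ^ D) ^ (B <-> (B ^ D))) = F, so the formula = T.

F, T, T, T, F, T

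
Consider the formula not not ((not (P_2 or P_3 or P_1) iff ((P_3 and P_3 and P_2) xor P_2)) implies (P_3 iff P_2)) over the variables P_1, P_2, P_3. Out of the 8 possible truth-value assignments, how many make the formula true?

6

P_1 | P_2 | P_3 || φ
 F  |  F  |  F  || T
 F  |  F  |  T  || F
 F  |  T  |  F  || T
 F  |  T  |  T  || T
 T  |  F  |  F  || T
 T  |  F  |  T  || F
 T  |  T  |  F  || T
 T  |  T  |  T  || T
The formula is true on 6 of the 8 rows.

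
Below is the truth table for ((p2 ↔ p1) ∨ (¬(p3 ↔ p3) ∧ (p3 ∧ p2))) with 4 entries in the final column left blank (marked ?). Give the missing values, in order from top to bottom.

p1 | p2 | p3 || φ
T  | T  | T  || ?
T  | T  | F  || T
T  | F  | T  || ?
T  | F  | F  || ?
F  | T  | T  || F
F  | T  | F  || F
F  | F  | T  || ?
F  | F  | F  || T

Row p1=T, p2=T, p3=T: (p2 ↔ p1) = T, (¬(p3 ↔ p3) ∧ (p3 ∧ p2)) = F, so the formula = T.
Row p1=T, p2=F, p3=T: (p2 ↔ p1) = F, (¬(p3 ↔ p3) ∧ (p3 ∧ p2)) = F, so the formula = F.
Row p1=T, p2=F, p3=F: (p2 ↔ p1) = F, (¬(p3 ↔ p3) ∧ (p3 ∧ p2)) = F, so the formula = F.
Row p1=F, p2=F, p3=T: (p2 ↔ p1) = T, (¬(p3 ↔ p3) ∧ (p3 ∧ p2)) = F, so the formula = T.

T, F, F, T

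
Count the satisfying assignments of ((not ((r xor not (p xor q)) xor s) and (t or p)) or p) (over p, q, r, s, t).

20

p  q  r  s  t  |  φ
F  F  F  F  F  |  F
F  F  F  F  T  |  F
F  F  F  T  F  |  F
F  F  F  T  T  |  T
F  F  T  F  F  |  F
F  F  T  F  T  |  T
F  F  T  T  F  |  F
F  F  T  T  T  |  F
F  T  F  F  F  |  F
F  T  F  F  T  |  T
F  T  F  T  F  |  F
F  T  F  T  T  |  F
F  T  T  F  F  |  F
F  T  T  F  T  |  F
F  T  T  T  F  |  F
F  T  T  T  T  |  T
T  F  F  F  F  |  T
T  F  F  F  T  |  T
T  F  F  T  F  |  T
T  F  F  T  T  |  T
T  F  T  F  F  |  T
T  F  T  F  T  |  T
T  F  T  T  F  |  T
T  F  T  T  T  |  T
T  T  F  F  F  |  T
T  T  F  F  T  |  T
T  T  F  T  F  |  T
T  T  F  T  T  |  T
T  T  T  F  F  |  T
T  T  T  F  T  |  T
T  T  T  T  F  |  T
T  T  T  T  T  |  T
The formula is true on 20 of the 32 rows.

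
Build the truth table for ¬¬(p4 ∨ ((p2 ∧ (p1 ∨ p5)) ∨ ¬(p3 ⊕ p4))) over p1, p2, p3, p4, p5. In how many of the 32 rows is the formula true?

27

p1 | p2 | p3 | p4 | p5 || φ
T  | T  | T  | T  | T  || T
T  | T  | T  | T  | F  || T
T  | T  | T  | F  | T  || T
T  | T  | T  | F  | F  || T
T  | T  | F  | T  | T  || T
T  | T  | F  | T  | F  || T
T  | T  | F  | F  | T  || T
T  | T  | F  | F  | F  || T
T  | F  | T  | T  | T  || T
T  | F  | T  | T  | F  || T
T  | F  | T  | F  | T  || F
T  | F  | T  | F  | F  || F
T  | F  | F  | T  | T  || T
T  | F  | F  | T  | F  || T
T  | F  | F  | F  | T  || T
T  | F  | F  | F  | F  || T
F  | T  | T  | T  | T  || T
F  | T  | T  | T  | F  || T
F  | T  | T  | F  | T  || T
F  | T  | T  | F  | F  || F
F  | T  | F  | T  | T  || T
F  | T  | F  | T  | F  || T
F  | T  | F  | F  | T  || T
F  | T  | F  | F  | F  || T
F  | F  | T  | T  | T  || T
F  | F  | T  | T  | F  || T
F  | F  | T  | F  | T  || F
F  | F  | T  | F  | F  || F
F  | F  | F  | T  | T  || T
F  | F  | F  | T  | F  || T
F  | F  | F  | F  | T  || T
F  | F  | F  | F  | F  || T
The formula is true on 27 of the 32 rows.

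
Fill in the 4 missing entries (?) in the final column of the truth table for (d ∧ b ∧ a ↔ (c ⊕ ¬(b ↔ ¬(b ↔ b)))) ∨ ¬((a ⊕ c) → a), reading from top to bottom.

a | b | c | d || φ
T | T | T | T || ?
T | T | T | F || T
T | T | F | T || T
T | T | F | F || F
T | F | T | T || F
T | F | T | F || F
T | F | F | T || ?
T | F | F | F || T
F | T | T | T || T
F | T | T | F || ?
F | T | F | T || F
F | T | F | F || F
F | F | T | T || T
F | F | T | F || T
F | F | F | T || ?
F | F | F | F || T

Row a=T, b=T, c=T, d=T: (d ∧ b ∧ a ↔ (c ⊕ ¬(b ↔ ¬(b ↔ b)))) = F, ¬((a ⊕ c) → a) = F, so the formula = F.
Row a=T, b=F, c=F, d=T: (d ∧ b ∧ a ↔ (c ⊕ ¬(b ↔ ¬(b ↔ b)))) = T, ¬((a ⊕ c) → a) = F, so the formula = T.
Row a=F, b=T, c=T, d=F: (d ∧ b ∧ a ↔ (c ⊕ ¬(b ↔ ¬(b ↔ b)))) = T, ¬((a ⊕ c) → a) = T, so the formula = T.
Row a=F, b=F, c=F, d=T: (d ∧ b ∧ a ↔ (c ⊕ ¬(b ↔ ¬(b ↔ b)))) = T, ¬((a ⊕ c) → a) = F, so the formula = T.

F, T, T, T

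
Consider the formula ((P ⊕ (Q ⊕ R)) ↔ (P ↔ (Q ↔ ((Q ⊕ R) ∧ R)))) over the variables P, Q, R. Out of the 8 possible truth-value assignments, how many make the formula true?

6

  P   |   Q   |   R   | (Q ⊕ R) | (P ⊕ (Q ⊕ R)) | ((Q ⊕ R) ∧ R) | (Q ↔ ((Q ⊕ R) ∧ R)) | (P ↔ (Q ↔ ((Q ⊕ R) ∧ R))) |   φ  
----- | ----- | ----- | ------- | ------------- | ------------- | ------------------- | ------------------------- | -----
False | False | False |  False  |     False     |     False     |         True        |           False           |  True
False | False |  True |   True  |      True     |      True     |        False        |            True           |  True
False |  True | False |   True  |      True     |     False     |        False        |            True           |  True
False |  True |  True |  False  |     False     |     False     |        False        |            True           | False
 True | False | False |  False  |      True     |     False     |         True        |            True           |  True
 True | False |  True |   True  |     False     |      True     |        False        |           False           |  True
 True |  True | False |   True  |     False     |     False     |        False        |           False           |  True
 True |  True |  True |  False  |      True     |     False     |        False        |           False           | False
The formula is true on 6 of the 8 rows.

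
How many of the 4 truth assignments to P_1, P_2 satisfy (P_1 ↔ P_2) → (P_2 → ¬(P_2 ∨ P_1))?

P_1 | P_2 || φ
 T  |  T  || F
 T  |  F  || T
 F  |  T  || T
 F  |  F  || T
The formula is true on 3 of the 4 rows.

3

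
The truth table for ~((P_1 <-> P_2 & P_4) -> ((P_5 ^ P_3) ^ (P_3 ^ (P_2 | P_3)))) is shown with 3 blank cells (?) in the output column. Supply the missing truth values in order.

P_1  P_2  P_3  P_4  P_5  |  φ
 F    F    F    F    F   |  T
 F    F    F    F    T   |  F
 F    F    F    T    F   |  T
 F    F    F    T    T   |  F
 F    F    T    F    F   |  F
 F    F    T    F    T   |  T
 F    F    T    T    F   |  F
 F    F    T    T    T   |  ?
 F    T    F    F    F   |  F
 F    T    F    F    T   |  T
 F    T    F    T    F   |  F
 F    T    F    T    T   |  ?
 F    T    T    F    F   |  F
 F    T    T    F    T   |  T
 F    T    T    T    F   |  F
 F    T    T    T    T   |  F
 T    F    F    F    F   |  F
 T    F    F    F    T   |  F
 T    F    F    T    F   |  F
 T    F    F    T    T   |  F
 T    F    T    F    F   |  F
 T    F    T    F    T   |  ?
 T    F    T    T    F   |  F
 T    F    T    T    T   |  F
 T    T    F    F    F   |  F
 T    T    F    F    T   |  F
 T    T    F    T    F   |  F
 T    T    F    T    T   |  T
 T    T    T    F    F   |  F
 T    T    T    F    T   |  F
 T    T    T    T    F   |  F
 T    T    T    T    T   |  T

Row P_1=F, P_2=F, P_3=T, P_4=T, P_5=T: (P_1 <-> P_2 & P_4) = T, ((P_5 ^ P_3) ^ (P_3 ^ (P_2 | P_3))) = F, ((P_1 <-> P_2 & P_4) -> ((P_5 ^ P_3) ^ (P_3 ^ (P_2 | P_3)))) = F, so the formula = T.
Row P_1=F, P_2=T, P_3=F, P_4=T, P_5=T: (P_1 <-> P_2 & P_4) = F, ((P_5 ^ P_3) ^ (P_3 ^ (P_2 | P_3))) = F, ((P_1 <-> P_2 & P_4) -> ((P_5 ^ P_3) ^ (P_3 ^ (P_2 | P_3)))) = T, so the formula = F.
Row P_1=T, P_2=F, P_3=T, P_4=F, P_5=T: (P_1 <-> P_2 & P_4) = F, ((P_5 ^ P_3) ^ (P_3 ^ (P_2 | P_3))) = F, ((P_1 <-> P_2 & P_4) -> ((P_5 ^ P_3) ^ (P_3 ^ (P_2 | P_3)))) = T, so the formula = F.

T, F, F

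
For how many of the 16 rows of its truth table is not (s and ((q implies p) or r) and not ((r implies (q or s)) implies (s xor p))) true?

p | q | r | s | φ
- | - | - | - | -
T | T | T | T | F
T | T | T | F | T
T | T | F | T | F
T | T | F | F | T
T | F | T | T | F
T | F | T | F | T
T | F | F | T | F
T | F | F | F | T
F | T | T | T | T
F | T | T | F | T
F | T | F | T | T
F | T | F | F | T
F | F | T | T | T
F | F | T | F | T
F | F | F | T | T
F | F | F | F | T
The formula is true on 12 of the 16 rows.

12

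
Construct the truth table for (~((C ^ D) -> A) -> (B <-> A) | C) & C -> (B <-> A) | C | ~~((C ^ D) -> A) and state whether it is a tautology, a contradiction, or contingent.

tautology

  A      B      C      D       (C ^ D)  ((C ^ D) -> A)  ~((C ^ D) -> A)  (B <-> A)  ((B <-> A) | C)  ~~((C ^ D) -> A)    φ  
False  False  False  False      False        True            False          True          True             True         True
False  False  False   True       True       False             True          True          True            False         True
False  False   True  False       True       False             True          True          True            False         True
False  False   True   True      False        True            False          True          True             True         True
False   True  False  False      False        True            False         False         False             True         True
False   True  False   True       True       False             True         False         False            False         True
False   True   True  False       True       False             True         False          True            False         True
False   True   True   True      False        True            False         False          True             True         True
 True  False  False  False      False        True            False         False         False             True         True
 True  False  False   True       True        True            False         False         False             True         True
 True  False   True  False       True        True            False         False          True             True         True
 True  False   True   True      False        True            False         False          True             True         True
 True   True  False  False      False        True            False          True          True             True         True
 True   True  False   True       True        True            False          True          True             True         True
 True   True   True  False       True        True            False          True          True             True         True
 True   True   True   True      False        True            False          True          True             True         True
Every row is True, so the formula is a tautology.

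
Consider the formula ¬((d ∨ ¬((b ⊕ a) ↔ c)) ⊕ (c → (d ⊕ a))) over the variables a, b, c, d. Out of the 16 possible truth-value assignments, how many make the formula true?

10

a | b | c | d | (b ⊕ a) | ((b ⊕ a) ↔ c) | ¬((b ⊕ a) ↔ c) | (d ∨ ¬((b ⊕ a) ↔ c)) | (d ⊕ a) | (c → (d ⊕ a)) | φ
- | - | - | - | ------- | ------------- | -------------- | -------------------- | ------- | ------------- | -
0 | 0 | 0 | 0 |    0    |       1       |       0        |          0           |    0    |       1       | 0
0 | 0 | 0 | 1 |    0    |       1       |       0        |          1           |    1    |       1       | 1
0 | 0 | 1 | 0 |    0    |       0       |       1        |          1           |    0    |       0       | 0
0 | 0 | 1 | 1 |    0    |       0       |       1        |          1           |    1    |       1       | 1
0 | 1 | 0 | 0 |    1    |       0       |       1        |          1           |    0    |       1       | 1
0 | 1 | 0 | 1 |    1    |       0       |       1        |          1           |    1    |       1       | 1
0 | 1 | 1 | 0 |    1    |       1       |       0        |          0           |    0    |       0       | 1
0 | 1 | 1 | 1 |    1    |       1       |       0        |          1           |    1    |       1       | 1
1 | 0 | 0 | 0 |    1    |       0       |       1        |          1           |    1    |       1       | 1
1 | 0 | 0 | 1 |    1    |       0       |       1        |          1           |    0    |       1       | 1
1 | 0 | 1 | 0 |    1    |       1       |       0        |          0           |    1    |       1       | 0
1 | 0 | 1 | 1 |    1    |       1       |       0        |          1           |    0    |       0       | 0
1 | 1 | 0 | 0 |    0    |       1       |       0        |          0           |    1    |       1       | 0
1 | 1 | 0 | 1 |    0    |       1       |       0        |          1           |    0    |       1       | 1
1 | 1 | 1 | 0 |    0    |       0       |       1        |          1           |    1    |       1       | 1
1 | 1 | 1 | 1 |    0    |       0       |       1        |          1           |    0    |       0       | 0
The formula is true on 10 of the 16 rows.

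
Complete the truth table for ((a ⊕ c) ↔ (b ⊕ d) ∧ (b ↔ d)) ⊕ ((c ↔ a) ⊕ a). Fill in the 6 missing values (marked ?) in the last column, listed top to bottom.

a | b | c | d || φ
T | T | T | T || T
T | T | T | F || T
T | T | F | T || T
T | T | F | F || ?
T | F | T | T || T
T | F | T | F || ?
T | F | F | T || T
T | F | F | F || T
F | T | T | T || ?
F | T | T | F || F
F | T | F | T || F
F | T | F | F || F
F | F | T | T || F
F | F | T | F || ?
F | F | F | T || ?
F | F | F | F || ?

Row a=T, b=T, c=F, d=F: ((a ⊕ c) ↔ (b ⊕ d) ∧ (b ↔ d)) = F, ((c ↔ a) ⊕ a) = T, so the formula = T.
Row a=T, b=F, c=T, d=F: ((a ⊕ c) ↔ (b ⊕ d) ∧ (b ↔ d)) = T, ((c ↔ a) ⊕ a) = F, so the formula = T.
Row a=F, b=T, c=T, d=T: ((a ⊕ c) ↔ (b ⊕ d) ∧ (b ↔ d)) = F, ((c ↔ a) ⊕ a) = F, so the formula = F.
Row a=F, b=F, c=T, d=F: ((a ⊕ c) ↔ (b ⊕ d) ∧ (b ↔ d)) = F, ((c ↔ a) ⊕ a) = F, so the formula = F.
Row a=F, b=F, c=F, d=T: ((a ⊕ c) ↔ (b ⊕ d) ∧ (b ↔ d)) = T, ((c ↔ a) ⊕ a) = T, so the formula = F.
Row a=F, b=F, c=F, d=F: ((a ⊕ c) ↔ (b ⊕ d) ∧ (b ↔ d)) = T, ((c ↔ a) ⊕ a) = T, so the formula = F.

T, T, F, F, F, F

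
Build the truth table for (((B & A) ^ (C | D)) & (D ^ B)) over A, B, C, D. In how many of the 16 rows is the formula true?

A  B  C  D     (B & A)  (C | D)  ((B & A) ^ (C | D))  (D ^ B)  φ
T  T  T  T        T        T              F              F     F
T  T  T  F        T        T              F              T     F
T  T  F  T        T        T              F              F     F
T  T  F  F        T        F              T              T     T
T  F  T  T        F        T              T              T     T
T  F  T  F        F        T              T              F     F
T  F  F  T        F        T              T              T     T
T  F  F  F        F        F              F              F     F
F  T  T  T        F        T              T              F     F
F  T  T  F        F        T              T              T     T
F  T  F  T        F        T              T              F     F
F  T  F  F        F        F              F              T     F
F  F  T  T        F        T              T              T     T
F  F  T  F        F        T              T              F     F
F  F  F  T        F        T              T              T     T
F  F  F  F        F        F              F              F     F
The formula is true on 6 of the 16 rows.

6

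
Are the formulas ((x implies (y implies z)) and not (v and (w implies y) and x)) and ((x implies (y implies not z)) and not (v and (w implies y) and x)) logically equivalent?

x | y | z | w | v | φ | ψ
- | - | - | - | - | - | -
F | F | F | F | F | T | T
F | F | F | F | T | T | T
F | F | F | T | F | T | T
F | F | F | T | T | T | T
F | F | T | F | F | T | T
F | F | T | F | T | T | T
F | F | T | T | F | T | T
F | F | T | T | T | T | T
F | T | F | F | F | T | T
F | T | F | F | T | T | T
F | T | F | T | F | T | T
F | T | F | T | T | T | T
F | T | T | F | F | T | T
F | T | T | F | T | T | T
F | T | T | T | F | T | T
F | T | T | T | T | T | T
T | F | F | F | F | T | T
T | F | F | F | T | F | F
T | F | F | T | F | T | T
T | F | F | T | T | T | T
T | F | T | F | F | T | T
T | F | T | F | T | F | F
T | F | T | T | F | T | T
T | F | T | T | T | T | T
T | T | F | F | F | F | T
T | T | F | F | T | F | F
T | T | F | T | F | F | T
T | T | F | T | T | F | F
T | T | T | F | F | T | F
T | T | T | F | T | F | F
T | T | T | T | F | T | F
T | T | T | T | T | F | F
The columns differ at x=T, y=T, z=F, w=F, v=F (φ=F, ψ=T), so they are not equivalent.

not equivalent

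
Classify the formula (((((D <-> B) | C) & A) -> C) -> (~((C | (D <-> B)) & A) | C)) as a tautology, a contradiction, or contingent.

tautology

A  B  C  D     (D <-> B)  ((D <-> B) | C)  (((D <-> B) | C) & A)  ((((D <-> B) | C) & A) -> C)  (C | (D <-> B))  ((C | (D <-> B)) & A)  ~((C | (D <-> B)) & A)  (~((C | (D <-> B)) & A) | C)  φ
F  F  F  F         T             T                   F                         T                       T                   F                      T                          T                T
F  F  F  T         F             F                   F                         T                       F                   F                      T                          T                T
F  F  T  F         T             T                   F                         T                       T                   F                      T                          T                T
F  F  T  T         F             T                   F                         T                       T                   F                      T                          T                T
F  T  F  F         F             F                   F                         T                       F                   F                      T                          T                T
F  T  F  T         T             T                   F                         T                       T                   F                      T                          T                T
F  T  T  F         F             T                   F                         T                       T                   F                      T                          T                T
F  T  T  T         T             T                   F                         T                       T                   F                      T                          T                T
T  F  F  F         T             T                   T                         F                       T                   T                      F                          F                T
T  F  F  T         F             F                   F                         T                       F                   F                      T                          T                T
T  F  T  F         T             T                   T                         T                       T                   T                      F                          T                T
T  F  T  T         F             T                   T                         T                       T                   T                      F                          T                T
T  T  F  F         F             F                   F                         T                       F                   F                      T                          T                T
T  T  F  T         T             T                   T                         F                       T                   T                      F                          F                T
T  T  T  F         F             T                   T                         T                       T                   T                      F                          T                T
T  T  T  T         T             T                   T                         T                       T                   T                      F                          T                T
Every row is T, so the formula is a tautology.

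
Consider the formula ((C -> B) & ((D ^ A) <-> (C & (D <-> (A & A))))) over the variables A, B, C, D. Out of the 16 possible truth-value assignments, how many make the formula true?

  A   |   B   |   C   |   D   | (C -> B) | (D ^ A) | (A & A) | (D <-> (A & A)) | (C & (D <-> (A & A))) |   φ  
----- | ----- | ----- | ----- | -------- | ------- | ------- | --------------- | --------------------- | -----
 True |  True |  True |  True |   True   |  False  |   True  |       True      |          True         | False
 True |  True |  True | False |   True   |   True  |   True  |      False      |         False         | False
 True |  True | False |  True |   True   |  False  |   True  |       True      |         False         |  True
 True |  True | False | False |   True   |   True  |   True  |      False      |         False         | False
 True | False |  True |  True |  False   |  False  |   True  |       True      |          True         | False
 True | False |  True | False |  False   |   True  |   True  |      False      |         False         | False
 True | False | False |  True |   True   |  False  |   True  |       True      |         False         |  True
 True | False | False | False |   True   |   True  |   True  |      False      |         False         | False
False |  True |  True |  True |   True   |   True  |  False  |      False      |         False         | False
False |  True |  True | False |   True   |  False  |  False  |       True      |          True         | False
False |  True | False |  True |   True   |   True  |  False  |      False      |         False         | False
False |  True | False | False |   True   |  False  |  False  |       True      |         False         |  True
False | False |  True |  True |  False   |   True  |  False  |      False      |         False         | False
False | False |  True | False |  False   |  False  |  False  |       True      |          True         | False
False | False | False |  True |   True   |   True  |  False  |      False      |         False         | False
False | False | False | False |   True   |  False  |  False  |       True      |         False         |  True
The formula is true on 4 of the 16 rows.

4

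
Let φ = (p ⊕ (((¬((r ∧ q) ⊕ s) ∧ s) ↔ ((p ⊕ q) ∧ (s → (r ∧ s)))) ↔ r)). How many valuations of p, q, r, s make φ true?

p  q  r  s  |  (r ∧ q)  ((r ∧ q) ⊕ s)  ¬((r ∧ q) ⊕ s)  (¬((r ∧ q) ⊕ s) ∧ s)  (p ⊕ q)  (r ∧ s)  (s → (r ∧ s))  ((p ⊕ q) ∧ (s → (r ∧ s)))  φ
1  1  1  1  |     1           0              1                  1               0        1           1                    0              1
1  1  1  0  |     1           1              0                  0               0        0           1                    0              0
1  1  0  1  |     0           1              0                  0               0        0           0                    0              1
1  1  0  0  |     0           0              1                  0               0        0           1                    0              1
1  0  1  1  |     0           1              0                  0               1        1           1                    1              1
1  0  1  0  |     0           0              1                  0               1        0           1                    1              1
1  0  0  1  |     0           1              0                  0               1        0           0                    0              1
1  0  0  0  |     0           0              1                  0               1        0           1                    1              0
0  1  1  1  |     1           0              1                  1               1        1           1                    1              1
0  1  1  0  |     1           1              0                  0               1        0           1                    1              0
0  1  0  1  |     0           1              0                  0               1        0           0                    0              0
0  1  0  0  |     0           0              1                  0               1        0           1                    1              1
0  0  1  1  |     0           1              0                  0               0        1           1                    0              1
0  0  1  0  |     0           0              1                  0               0        0           1                    0              1
0  0  0  1  |     0           1              0                  0               0        0           0                    0              0
0  0  0  0  |     0           0              1                  0               0        0           1                    0              0
The formula is true on 10 of the 16 rows.

10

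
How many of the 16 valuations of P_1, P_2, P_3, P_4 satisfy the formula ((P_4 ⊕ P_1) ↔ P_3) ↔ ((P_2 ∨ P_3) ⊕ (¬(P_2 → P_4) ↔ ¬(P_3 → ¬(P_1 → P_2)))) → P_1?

6

P_1 | P_2 | P_3 | P_4 || (P_4 ⊕ P_1) | ((P_4 ⊕ P_1) ↔ P_3) | (P_2 ∨ P_3) | (P_2 → P_4) | ¬(P_2 → P_4) | (P_1 → P_2) | ¬(P_1 → P_2) | (P_3 → ¬(P_1 → P_2)) | ¬(P_3 → ¬(P_1 → P_2)) | φ
 1  |  1  |  1  |  1  ||      0      |          0          |      1      |      1      |      0       |      1      |      0       |          0           |           1           | 0
 1  |  1  |  1  |  0  ||      1      |          1          |      1      |      0      |      1       |      1      |      0       |          0           |           1           | 1
 1  |  1  |  0  |  1  ||      0      |          1          |      1      |      1      |      0       |      1      |      0       |          1           |           0           | 1
 1  |  1  |  0  |  0  ||      1      |          0          |      1      |      0      |      1       |      1      |      0       |          1           |           0           | 0
 1  |  0  |  1  |  1  ||      0      |          0          |      1      |      1      |      0       |      0      |      1       |          1           |           0           | 0
 1  |  0  |  1  |  0  ||      1      |          1          |      1      |      1      |      0       |      0      |      1       |          1           |           0           | 1
 1  |  0  |  0  |  1  ||      0      |          1          |      0      |      1      |      0       |      0      |      1       |          1           |           0           | 1
 1  |  0  |  0  |  0  ||      1      |          0          |      0      |      1      |      0       |      0      |      1       |          1           |           0           | 0
 0  |  1  |  1  |  1  ||      1      |          1          |      1      |      1      |      0       |      1      |      0       |          0           |           1           | 0
 0  |  1  |  1  |  0  ||      0      |          0          |      1      |      0      |      1       |      1      |      0       |          0           |           1           | 0
 0  |  1  |  0  |  1  ||      1      |          0          |      1      |      1      |      0       |      1      |      0       |          1           |           0           | 0
 0  |  1  |  0  |  0  ||      0      |          1          |      1      |      0      |      1       |      1      |      0       |          1           |           0           | 0
 0  |  0  |  1  |  1  ||      1      |          1          |      1      |      1      |      0       |      1      |      0       |          0           |           1           | 0
 0  |  0  |  1  |  0  ||      0      |          0          |      1      |      1      |      0       |      1      |      0       |          0           |           1           | 1
 0  |  0  |  0  |  1  ||      1      |          0          |      0      |      1      |      0       |      1      |      0       |          1           |           0           | 1
 0  |  0  |  0  |  0  ||      0      |          1          |      0      |      1      |      0       |      1      |      0       |          1           |           0           | 0
The formula is true on 6 of the 16 rows.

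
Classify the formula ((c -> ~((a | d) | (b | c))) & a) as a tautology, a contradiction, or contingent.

contingent

a  b  c  d     (a | d)  (b | c)  ((a | d) | (b | c))  ~((a | d) | (b | c))  (c -> ~((a | d) | (b | c)))  φ
F  F  F  F        F        F              F                    T                         T               F
F  F  F  T        T        F              T                    F                         T               F
F  F  T  F        F        T              T                    F                         F               F
F  F  T  T        T        T              T                    F                         F               F
F  T  F  F        F        T              T                    F                         T               F
F  T  F  T        T        T              T                    F                         T               F
F  T  T  F        F        T              T                    F                         F               F
F  T  T  T        T        T              T                    F                         F               F
T  F  F  F        T        F              T                    F                         T               T
T  F  F  T        T        F              T                    F                         T               T
T  F  T  F        T        T              T                    F                         F               F
T  F  T  T        T        T              T                    F                         F               F
T  T  F  F        T        T              T                    F                         T               T
T  T  F  T        T        T              T                    F                         T               T
T  T  T  F        T        T              T                    F                         F               F
T  T  T  T        T        T              T                    F                         F               F
4 of 16 rows are T, so the formula is contingent.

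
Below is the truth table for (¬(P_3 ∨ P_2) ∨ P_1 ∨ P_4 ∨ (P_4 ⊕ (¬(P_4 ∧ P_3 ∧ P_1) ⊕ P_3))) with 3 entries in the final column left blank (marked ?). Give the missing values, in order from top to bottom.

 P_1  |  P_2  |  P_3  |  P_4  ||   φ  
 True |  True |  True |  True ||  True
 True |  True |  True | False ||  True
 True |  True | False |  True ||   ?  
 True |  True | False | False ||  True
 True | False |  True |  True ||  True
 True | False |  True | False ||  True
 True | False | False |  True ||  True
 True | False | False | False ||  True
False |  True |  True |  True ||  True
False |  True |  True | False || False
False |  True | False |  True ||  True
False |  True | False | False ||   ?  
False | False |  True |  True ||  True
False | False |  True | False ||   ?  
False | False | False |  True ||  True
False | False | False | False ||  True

Row P_1=True, P_2=True, P_3=False, P_4=True: ¬(P_3 ∨ P_2) = False, (P_4 ⊕ (¬(P_4 ∧ P_3 ∧ P_1) ⊕ P_3)) = False, so the formula = True.
Row P_1=False, P_2=True, P_3=False, P_4=False: ¬(P_3 ∨ P_2) = False, (P_4 ⊕ (¬(P_4 ∧ P_3 ∧ P_1) ⊕ P_3)) = True, so the formula = True.
Row P_1=False, P_2=False, P_3=True, P_4=False: ¬(P_3 ∨ P_2) = False, (P_4 ⊕ (¬(P_4 ∧ P_3 ∧ P_1) ⊕ P_3)) = False, so the formula = False.

True, True, False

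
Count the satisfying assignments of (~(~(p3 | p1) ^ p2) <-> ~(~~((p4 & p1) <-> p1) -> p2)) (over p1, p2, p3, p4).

p1  p2  p3  p4     (p3 | p1)  ~(p3 | p1)  (~(p3 | p1) ^ p2)  ~(~(p3 | p1) ^ p2)  (p4 & p1)  ((p4 & p1) <-> p1)  ~((p4 & p1) <-> p1)  ~~((p4 & p1) <-> p1)  (~~((p4 & p1) <-> p1) -> p2)  φ
0   0   0   0          0          1               1                  0               0              1                    0                    1                         0                0
0   0   0   1          0          1               1                  0               0              1                    0                    1                         0                0
0   0   1   0          1          0               0                  1               0              1                    0                    1                         0                1
0   0   1   1          1          0               0                  1               0              1                    0                    1                         0                1
0   1   0   0          0          1               0                  1               0              1                    0                    1                         1                0
0   1   0   1          0          1               0                  1               0              1                    0                    1                         1                0
0   1   1   0          1          0               1                  0               0              1                    0                    1                         1                1
0   1   1   1          1          0               1                  0               0              1                    0                    1                         1                1
1   0   0   0          1          0               0                  1               0              0                    1                    0                         1                0
1   0   0   1          1          0               0                  1               1              1                    0                    1                         0                1
1   0   1   0          1          0               0                  1               0              0                    1                    0                         1                0
1   0   1   1          1          0               0                  1               1              1                    0                    1                         0                1
1   1   0   0          1          0               1                  0               0              0                    1                    0                         1                1
1   1   0   1          1          0               1                  0               1              1                    0                    1                         1                1
1   1   1   0          1          0               1                  0               0              0                    1                    0                         1                1
1   1   1   1          1          0               1                  0               1              1                    0                    1                         1                1
The formula is true on 10 of the 16 rows.

10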